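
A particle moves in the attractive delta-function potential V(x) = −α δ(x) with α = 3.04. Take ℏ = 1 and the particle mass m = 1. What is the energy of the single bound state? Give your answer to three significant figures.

For x ≠ 0 the bound state is ψ ∝ e^{−κ|x|}; integrating the TISE across the delta gives the cusp condition 2κ = 2mα/ℏ², so κ = 3.040.
Then E = −ℏ²κ²/(2m) = −mα²/(2ℏ²) = -4.621.

E = -4.62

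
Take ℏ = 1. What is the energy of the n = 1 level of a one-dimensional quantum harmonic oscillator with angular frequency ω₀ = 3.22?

The oscillator eigenvalues are E_n = ℏω₀(n + ½), so E_1 = 3.22 × 1.5 = 4.830.

E = 4.83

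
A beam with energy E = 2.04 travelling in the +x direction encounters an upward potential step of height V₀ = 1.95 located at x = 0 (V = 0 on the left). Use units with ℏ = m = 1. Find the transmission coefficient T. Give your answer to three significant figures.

T = 0.574

The wavenumbers are k₁ = √(2mE)/ℏ = 2.020 on the left and k₂ = √(2m(E − V₀))/ℏ = 0.4243 on the right.
Continuity of ψ and ψ′ at the step yields the reflection amplitude r = (k₁ − k₂)/(k₁ + k₂) = 0.6528; thus R = |r|² = 0.4262, T = 0.5738.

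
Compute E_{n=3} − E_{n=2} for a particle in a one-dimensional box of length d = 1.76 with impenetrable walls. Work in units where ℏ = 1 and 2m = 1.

ΔE = 15.9

E_n = n²π²ℏ²/(2md²), so ΔE = (3² − 2²) π²ℏ²/(2md²).
ΔE = 5 × π² / (2 × 0.5 × 1.76²) = 15.93.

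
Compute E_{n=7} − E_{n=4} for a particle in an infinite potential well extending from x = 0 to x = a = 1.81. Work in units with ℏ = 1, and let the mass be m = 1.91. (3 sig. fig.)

E_n = n²π²ℏ²/(2ma²), so ΔE = (7² − 4²) π²ℏ²/(2ma²).
ΔE = 33 × π² / (2 × 1.91 × 1.81²) = 26.03.

ΔE = 26.0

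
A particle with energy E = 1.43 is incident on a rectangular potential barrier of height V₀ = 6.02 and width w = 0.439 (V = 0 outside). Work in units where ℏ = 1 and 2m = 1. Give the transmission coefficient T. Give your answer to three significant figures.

T = 0.381

E < V₀: inside the barrier ψ ∝ e^{±κx} with κ = √(2m(V₀ − E))/ℏ = 2.142.
κw = 0.9405, sinh(κw) = 1.085.
The exact tunnelling result is T⁻¹ = 1 + V₀² sinh²(κw) / [4E(V₀ − E)] = 2.626, so T = 0.381.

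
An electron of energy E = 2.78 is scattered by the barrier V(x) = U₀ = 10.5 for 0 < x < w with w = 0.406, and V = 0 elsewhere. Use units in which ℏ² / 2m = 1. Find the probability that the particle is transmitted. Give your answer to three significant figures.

Since E < U₀ the interior solution is evanescent with decay constant κ = √(2m(U₀ − E))/ℏ = 2.778.
κw = 1.128, sinh(κw) = 1.383.
The exact tunnelling result is T⁻¹ = 1 + U₀² sinh²(κw) / [4E(U₀ − E)] = 3.456, so T = 0.289.

T = 0.289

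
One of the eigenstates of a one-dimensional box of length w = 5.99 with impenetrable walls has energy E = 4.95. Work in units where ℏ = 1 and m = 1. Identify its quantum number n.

For an infinite well E_n = n²π²ℏ²/(2mw²), so n = (w/πℏ)√(2mE).
n = (5.99/π) × √(2 × 1 × 4.95) = 5.999 → n = 6.

n = 6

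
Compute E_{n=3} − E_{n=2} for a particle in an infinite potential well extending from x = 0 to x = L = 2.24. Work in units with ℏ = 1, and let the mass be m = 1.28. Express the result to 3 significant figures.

ΔE = 3.84

E_n = n²π²ℏ²/(2mL²), so ΔE = (3² − 2²) π²ℏ²/(2mL²).
ΔE = 5 × π² / (2 × 1.28 × 2.24²) = 3.842.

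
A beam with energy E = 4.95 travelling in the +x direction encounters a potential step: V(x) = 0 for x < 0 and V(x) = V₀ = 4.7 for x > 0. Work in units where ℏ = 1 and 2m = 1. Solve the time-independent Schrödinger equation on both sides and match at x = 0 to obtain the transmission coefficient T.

The wavenumbers are k₁ = √(2mE)/ℏ = 2.225 on the left and k₂ = √(2m(E − V₀))/ℏ = 0.5000 on the right.
Matching ψ and ψ′ at x = 0 gives r = (k₁ − k₂)/(k₁ + k₂), so R = r² = 0.4007 and T = 1 − R = 0.5993.

T = 0.599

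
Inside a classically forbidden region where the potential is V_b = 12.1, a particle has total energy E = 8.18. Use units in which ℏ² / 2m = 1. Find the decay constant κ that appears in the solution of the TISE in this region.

κ = 1.98

Since E < V_b the TISE in this region is ψ'' = κ²ψ with κ = √(2m(V_b − E))/ℏ.
κ = √(2 × 0.5 × 3.92) = 1.980.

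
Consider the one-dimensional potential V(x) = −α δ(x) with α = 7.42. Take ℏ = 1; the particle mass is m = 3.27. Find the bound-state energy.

The bound state is ψ(x) = √κ e^{−κ|x|}. The derivative jump ψ'(0⁺) − ψ'(0⁻) = −(2mα/ℏ²)ψ(0) fixes κ = mα/ℏ² = 24.26.
Then E = −ℏ²κ²/(2m) = −mα²/(2ℏ²) = -90.02.

E = -90.0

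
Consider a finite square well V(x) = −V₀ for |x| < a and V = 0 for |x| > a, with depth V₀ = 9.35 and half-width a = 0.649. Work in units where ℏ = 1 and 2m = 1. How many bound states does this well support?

Define the well-strength parameter z₀ = (a/ℏ)√(2mV₀) = 0.649 × √(2·0.5·9.35) = 1.984.
A new bound state (alternating even/odd) appears each time z₀ passes a multiple of π/2, so N = ⌊2z₀/π⌋ + 1 = ⌊1.263⌋ + 1 = 2.

N = 2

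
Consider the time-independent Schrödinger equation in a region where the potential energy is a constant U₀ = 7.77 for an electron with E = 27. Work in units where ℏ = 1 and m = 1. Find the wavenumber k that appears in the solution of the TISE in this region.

With E > U₀ the solution is oscillatory, ψ ∝ e^{±ikx} with k = √(2m(E − U₀))/ℏ.
k = √(2 × 1 × 19.23) = 6.202.

k = 6.20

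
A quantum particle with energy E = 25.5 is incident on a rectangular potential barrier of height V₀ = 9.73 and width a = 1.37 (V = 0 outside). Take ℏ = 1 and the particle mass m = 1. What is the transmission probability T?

Above the barrier the interior wavenumber is k₂ = √(2m(E − V₀))/ℏ = 5.616, giving phase k₂a = 7.694.
T = [1 + V₀² sin²(k₂a) / (4E(E − V₀))]⁻¹ = 1/1.057 = 0.946.

T = 0.946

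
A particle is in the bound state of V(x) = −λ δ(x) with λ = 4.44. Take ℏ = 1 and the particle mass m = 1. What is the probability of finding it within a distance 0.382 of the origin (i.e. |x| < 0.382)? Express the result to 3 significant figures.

The normalised bound state is ψ = √κ e^{−κ|x|} with κ = mλ/ℏ² = 4.440.
P(|x| < d) = ∫_{−d}^{d} κ e^{−2κ|x|} dx = 1 − e^{−2κd} = 1 − e^{−3.392} = 0.9664.

P = 0.966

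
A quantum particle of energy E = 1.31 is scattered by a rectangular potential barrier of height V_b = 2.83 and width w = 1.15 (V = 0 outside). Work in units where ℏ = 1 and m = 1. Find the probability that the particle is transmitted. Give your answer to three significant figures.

Since E < V_b the interior solution is evanescent with decay constant κ = √(2m(V_b − E))/ℏ = 1.744.
κw = 2.005, sinh(κw) = 3.646.
The exact tunnelling result is T⁻¹ = 1 + V_b² sinh²(κw) / [4E(V_b − E)] = 14.37, so T = 0.0696.

T = 0.0696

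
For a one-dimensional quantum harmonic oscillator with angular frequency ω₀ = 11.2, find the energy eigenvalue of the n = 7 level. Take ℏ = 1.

E = 84.0

Using E_n = (n + ½)ℏω₀: E_7 = 7.5 × 11.2 = 84.00.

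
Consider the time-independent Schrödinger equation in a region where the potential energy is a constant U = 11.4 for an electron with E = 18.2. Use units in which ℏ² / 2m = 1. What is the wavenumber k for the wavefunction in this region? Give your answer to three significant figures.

k = 2.61

With E > U the solution is oscillatory, ψ ∝ e^{±ikx} with k = √(2m(E − U))/ℏ.
k = √(2 × 0.5 × 6.8) = 2.608.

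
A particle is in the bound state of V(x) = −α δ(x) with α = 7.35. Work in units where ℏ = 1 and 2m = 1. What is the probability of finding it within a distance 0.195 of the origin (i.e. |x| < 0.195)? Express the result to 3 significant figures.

P = 0.761

The normalised bound state is ψ = √κ e^{−κ|x|} with κ = mα/ℏ² = 3.675.
P(|x| < d) = ∫_{−d}^{d} κ e^{−2κ|x|} dx = 1 − e^{−2κd} = 1 − e^{−1.433} = 0.7615.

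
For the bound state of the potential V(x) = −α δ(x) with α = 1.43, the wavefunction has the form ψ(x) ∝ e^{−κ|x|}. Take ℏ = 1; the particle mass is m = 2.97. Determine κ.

Integrating the TISE across x = 0 gives the cusp condition ψ'(0⁺) − ψ'(0⁻) = −(2mα/ℏ²)ψ(0).
With ψ ∝ e^{−κ|x|} this yields −2κ = −2mα/ℏ², so κ = mα/ℏ² = 4.247.

κ = 4.25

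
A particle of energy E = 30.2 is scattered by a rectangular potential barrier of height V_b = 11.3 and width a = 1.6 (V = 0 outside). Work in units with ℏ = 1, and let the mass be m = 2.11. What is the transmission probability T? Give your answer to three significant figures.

E > V_b: inside the barrier k₂ = √(2m(E − V_b))/ℏ = 8.931, k₂a = 14.29.
Matching at both interfaces gives T⁻¹ = 1 + V_b² sin²(k₂a) / [4E(E − V_b)] = 1.055, hence T = 0.948.

T = 0.948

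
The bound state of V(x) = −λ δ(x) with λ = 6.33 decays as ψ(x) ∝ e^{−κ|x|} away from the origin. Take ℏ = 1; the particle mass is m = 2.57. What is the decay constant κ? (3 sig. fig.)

Integrate −(ℏ²/2m)ψ'' − λδ(x)ψ = Eψ from −ε to +ε: the ψ'' term gives ψ'(0⁺) − ψ'(0⁻) and the δ term gives −(2mλ/ℏ²)ψ(0).
With ψ ∝ e^{−κ|x|} this yields −2κ = −2mλ/ℏ², so κ = mλ/ℏ² = 16.27.

κ = 16.3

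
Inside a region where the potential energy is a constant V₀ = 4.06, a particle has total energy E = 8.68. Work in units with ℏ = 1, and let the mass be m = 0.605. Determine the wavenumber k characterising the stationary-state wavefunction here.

With E > V₀ the solution is oscillatory, ψ ∝ e^{±ikx} with k = √(2m(E − V₀))/ℏ.
k = √(2 × 0.605 × 4.62) = 2.364.

k = 2.36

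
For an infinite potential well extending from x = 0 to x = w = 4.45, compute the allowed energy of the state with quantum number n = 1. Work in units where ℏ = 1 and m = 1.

Requiring ψ(0) = ψ(w) = 0 quantises k = nπ/w, hence E_n = ℏ²k²/2m = n²π²ℏ²/(2mw²).
E_1 = 1² × π² / (2 × 1 × 4.45²) = 0.2492.

E = 0.249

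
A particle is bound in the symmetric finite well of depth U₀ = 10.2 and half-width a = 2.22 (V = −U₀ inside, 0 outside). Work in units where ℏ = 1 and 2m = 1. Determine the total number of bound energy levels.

Define the well-strength parameter z₀ = (a/ℏ)√(2mU₀) = 2.22 × √(2·0.5·10.2) = 7.090.
A new bound state (alternating even/odd) appears each time z₀ passes a multiple of π/2, so N = ⌊2z₀/π⌋ + 1 = ⌊4.514⌋ + 1 = 5.

N = 5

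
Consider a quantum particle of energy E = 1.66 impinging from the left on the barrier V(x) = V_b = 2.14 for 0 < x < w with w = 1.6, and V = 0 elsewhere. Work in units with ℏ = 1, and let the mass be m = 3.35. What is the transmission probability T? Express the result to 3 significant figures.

T = 0.00894

Since E < V_b the interior solution is evanescent with decay constant κ = √(2m(V_b − E))/ℏ = 1.793.
κw = 2.869, sinh(κw) = 8.784.
Matching ψ, ψ′ at both faces gives T = [1 + V_b² sinh²(κw) / (4E(V_b − E))]⁻¹ = 1/111.9 = 0.00894.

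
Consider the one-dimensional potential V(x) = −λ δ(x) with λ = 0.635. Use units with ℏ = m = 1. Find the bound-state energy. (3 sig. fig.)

For x ≠ 0 the bound state is ψ ∝ e^{−κ|x|}; integrating the TISE across the delta gives the cusp condition 2κ = 2mλ/ℏ², so κ = 0.6350.
Then E = −ℏ²κ²/(2m) = −mλ²/(2ℏ²) = -0.2016.

E = -0.202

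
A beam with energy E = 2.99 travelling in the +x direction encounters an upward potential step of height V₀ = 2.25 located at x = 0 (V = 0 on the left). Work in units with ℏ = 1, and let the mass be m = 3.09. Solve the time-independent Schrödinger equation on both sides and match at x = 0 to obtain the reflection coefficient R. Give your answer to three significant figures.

R = 0.113

The wavenumbers are k₁ = √(2mE)/ℏ = 4.299 on the left and k₂ = √(2m(E − V₀))/ℏ = 2.139 on the right.
Matching ψ and ψ′ at x = 0 gives r = (k₁ − k₂)/(k₁ + k₂), so R = r² = 0.1126 and T = 1 − R = 0.8874.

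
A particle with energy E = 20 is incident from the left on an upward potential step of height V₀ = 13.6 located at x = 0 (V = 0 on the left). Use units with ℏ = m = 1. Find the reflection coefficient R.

R = 0.0769

The wavenumbers are k₁ = √(2mE)/ℏ = 6.325 on the left and k₂ = √(2m(E − V₀))/ℏ = 3.578 on the right.
Continuity of ψ and ψ′ at the step yields the reflection amplitude r = (k₁ − k₂)/(k₁ + k₂) = 0.2774; thus R = |r|² = 0.07695, T = 0.9231.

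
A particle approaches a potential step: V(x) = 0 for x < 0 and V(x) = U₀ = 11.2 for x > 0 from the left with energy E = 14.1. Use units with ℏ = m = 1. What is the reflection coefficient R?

On each side the TISE gives plane waves with k = √(2m(E − V))/ℏ: k₁ = √(2·1·14.1) = 5.310, k₂ = √(2·1·2.9) = 2.408.
Matching ψ and ψ′ at x = 0 gives r = (k₁ − k₂)/(k₁ + k₂), so R = r² = 0.1414 and T = 1 − R = 0.8586.

R = 0.141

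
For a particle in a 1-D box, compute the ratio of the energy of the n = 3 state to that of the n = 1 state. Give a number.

9

E_n = n²π²ℏ²/(2mL²) so the ratio is n₂²/n₁² = 9/1 = 9.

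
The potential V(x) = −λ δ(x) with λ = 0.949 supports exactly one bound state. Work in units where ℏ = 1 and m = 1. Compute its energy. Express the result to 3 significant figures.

E = -0.450

The bound state is ψ(x) = √κ e^{−κ|x|}. The derivative jump ψ'(0⁺) − ψ'(0⁻) = −(2mλ/ℏ²)ψ(0) fixes κ = mλ/ℏ² = 0.9490.
Then E = −ℏ²κ²/(2m) = −mλ²/(2ℏ²) = -0.4503.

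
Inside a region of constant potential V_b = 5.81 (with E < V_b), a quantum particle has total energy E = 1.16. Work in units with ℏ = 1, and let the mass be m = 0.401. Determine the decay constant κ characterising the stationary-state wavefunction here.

Since E < V_b the TISE in this region is ψ'' = κ²ψ with κ = √(2m(V_b − E))/ℏ.
κ = √(2 × 0.401 × 4.65) = 1.931.

κ = 1.93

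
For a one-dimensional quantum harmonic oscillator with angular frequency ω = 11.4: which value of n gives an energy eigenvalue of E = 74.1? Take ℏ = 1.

E_n = ℏω(n + ½) ⇒ n = E/(ℏω) − ½ = 74.1/11.4 − 0.5 = 6.000 → n = 6.

n = 6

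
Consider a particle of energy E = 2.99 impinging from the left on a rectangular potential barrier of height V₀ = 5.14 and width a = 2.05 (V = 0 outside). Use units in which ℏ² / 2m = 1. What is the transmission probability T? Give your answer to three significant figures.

Since E < V₀ the interior solution is evanescent with decay constant κ = √(2m(V₀ − E))/ℏ = 1.466.
κa = 3.006, sinh(κa) = 10.08.
The exact tunnelling result is T⁻¹ = 1 + V₀² sinh²(κa) / [4E(V₀ − E)] = 105.3, so T = 0.00949.

T = 0.00949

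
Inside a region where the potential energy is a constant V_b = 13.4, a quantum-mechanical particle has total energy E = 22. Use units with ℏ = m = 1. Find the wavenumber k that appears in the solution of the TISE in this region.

k = 4.15

With E > V_b the solution is oscillatory, ψ ∝ e^{±ikx} with k = √(2m(E − V_b))/ℏ.
k = √(2 × 1 × 8.6) = 4.147.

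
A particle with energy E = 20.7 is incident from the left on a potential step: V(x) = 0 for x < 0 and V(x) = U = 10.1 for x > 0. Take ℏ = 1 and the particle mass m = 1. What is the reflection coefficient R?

R = 0.0275

On each side the TISE gives plane waves with k = √(2m(E − V))/ℏ: k₁ = √(2·1·20.7) = 6.434, k₂ = √(2·1·10.6) = 4.604.
Continuity of ψ and ψ′ at the step yields the reflection amplitude r = (k₁ − k₂)/(k₁ + k₂) = 0.1658; thus R = |r|² = 0.02748, T = 0.9725.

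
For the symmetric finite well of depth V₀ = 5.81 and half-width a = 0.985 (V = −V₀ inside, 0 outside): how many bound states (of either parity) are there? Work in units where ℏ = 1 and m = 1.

N = 3

The dimensionless depth is z₀ = a√(2mV₀)/ℏ = 0.985 × √(11.62) = 3.358.
The even/odd transcendental equations gain one root per π/2 in z₀, giving N = 1 + ⌊2z₀/π⌋ = 1 + ⌊2.138⌋ = 3.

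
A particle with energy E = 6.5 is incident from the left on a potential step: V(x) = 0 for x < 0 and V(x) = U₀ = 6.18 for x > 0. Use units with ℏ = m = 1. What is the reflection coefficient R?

R = 0.406

On each side the TISE gives plane waves with k = √(2m(E − V))/ℏ: k₁ = √(2·1·6.5) = 3.606, k₂ = √(2·1·0.32) = 0.8000.
Matching ψ and ψ′ at x = 0 gives r = (k₁ − k₂)/(k₁ + k₂), so R = r² = 0.4055 and T = 1 − R = 0.5945.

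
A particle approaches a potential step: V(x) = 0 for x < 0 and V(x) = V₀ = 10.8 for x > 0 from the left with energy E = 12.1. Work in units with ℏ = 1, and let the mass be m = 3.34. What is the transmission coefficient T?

The wavenumbers are k₁ = √(2mE)/ℏ = 8.990 on the left and k₂ = √(2m(E − V₀))/ℏ = 2.947 on the right.
Continuity of ψ and ψ′ at the step yields the reflection amplitude r = (k₁ − k₂)/(k₁ + k₂) = 0.5063; thus R = |r|² = 0.2563, T = 0.7437.

T = 0.744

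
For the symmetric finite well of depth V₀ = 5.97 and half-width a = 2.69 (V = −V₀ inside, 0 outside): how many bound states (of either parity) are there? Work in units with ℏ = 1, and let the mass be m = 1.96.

N = 9

Define the well-strength parameter z₀ = (a/ℏ)√(2mV₀) = 2.69 × √(2·1.96·5.97) = 13.01.
The even/odd transcendental equations gain one root per π/2 in z₀, giving N = 1 + ⌊2z₀/π⌋ = 1 + ⌊8.284⌋ = 9.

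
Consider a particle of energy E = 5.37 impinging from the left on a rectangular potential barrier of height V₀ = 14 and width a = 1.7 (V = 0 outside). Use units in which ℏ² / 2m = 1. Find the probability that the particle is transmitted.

Since E < V₀ the interior solution is evanescent with decay constant κ = √(2m(V₀ − E))/ℏ = 2.938.
κa = 4.994, sinh(κa) = 73.76.
The exact tunnelling result is T⁻¹ = 1 + V₀² sinh²(κa) / [4E(V₀ − E)] = 5754, so T = 0.000174.

T = 0.000174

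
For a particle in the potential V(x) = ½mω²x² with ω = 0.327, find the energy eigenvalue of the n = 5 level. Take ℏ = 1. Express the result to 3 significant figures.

E = 1.80

Using E_n = (n + ½)ℏω: E_5 = 5.5 × 0.327 = 1.799.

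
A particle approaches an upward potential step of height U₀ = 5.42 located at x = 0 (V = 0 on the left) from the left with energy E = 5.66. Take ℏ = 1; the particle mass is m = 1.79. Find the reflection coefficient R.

The wavenumbers are k₁ = √(2mE)/ℏ = 4.501 on the left and k₂ = √(2m(E − U₀))/ℏ = 0.9269 on the right.
Matching ψ and ψ′ at x = 0 gives r = (k₁ − k₂)/(k₁ + k₂), so R = r² = 0.4336 and T = 1 − R = 0.5664.

R = 0.434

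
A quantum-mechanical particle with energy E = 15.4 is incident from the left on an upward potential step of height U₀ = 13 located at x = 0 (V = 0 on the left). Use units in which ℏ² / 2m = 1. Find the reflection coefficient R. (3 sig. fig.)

R = 0.188

On each side the TISE gives plane waves with k = √(2m(E − V))/ℏ: k₁ = √(2·½·15.4) = 3.924, k₂ = √(2·½·2.4) = 1.549.
Matching ψ and ψ′ at x = 0 gives r = (k₁ − k₂)/(k₁ + k₂), so R = r² = 0.1883 and T = 1 − R = 0.8117.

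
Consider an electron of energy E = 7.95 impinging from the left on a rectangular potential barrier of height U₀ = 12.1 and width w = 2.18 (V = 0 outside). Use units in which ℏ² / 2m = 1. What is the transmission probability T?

Since E < U₀ the interior solution is evanescent with decay constant κ = √(2m(U₀ − E))/ℏ = 2.037.
κw = 4.441, sinh(κw) = 42.42.
Matching ψ, ψ′ at both faces gives T = [1 + U₀² sinh²(κw) / (4E(U₀ − E))]⁻¹ = 1/1998 = 0.000501.

T = 0.000501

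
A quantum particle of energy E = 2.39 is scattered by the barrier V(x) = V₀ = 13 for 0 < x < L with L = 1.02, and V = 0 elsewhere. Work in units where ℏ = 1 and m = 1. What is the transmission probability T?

Since E < V₀ the interior solution is evanescent with decay constant κ = √(2m(V₀ − E))/ℏ = 4.607.
κL = 4.699, sinh(κL) = 54.89.
The exact tunnelling result is T⁻¹ = 1 + V₀² sinh²(κL) / [4E(V₀ − E)] = 5022, so T = 0.000199.

T = 0.000199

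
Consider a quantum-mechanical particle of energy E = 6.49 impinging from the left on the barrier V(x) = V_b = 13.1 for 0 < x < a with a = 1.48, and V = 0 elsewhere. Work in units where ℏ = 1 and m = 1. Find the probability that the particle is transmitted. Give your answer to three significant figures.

Since E < V_b the interior solution is evanescent with decay constant κ = √(2m(V_b − E))/ℏ = 3.636.
κa = 5.381, sinh(κa) = 108.6.
The exact tunnelling result is T⁻¹ = 1 + V_b² sinh²(κa) / [4E(V_b − E)] = 11800, so T = 0.0000847.

T = 0.0000847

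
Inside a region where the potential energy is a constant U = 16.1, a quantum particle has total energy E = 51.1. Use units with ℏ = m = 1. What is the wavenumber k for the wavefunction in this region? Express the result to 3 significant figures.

With E > U the solution is oscillatory, ψ ∝ e^{±ikx} with k = √(2m(E − U))/ℏ.
k = √(2 × 1 × 35) = 8.367.

k = 8.37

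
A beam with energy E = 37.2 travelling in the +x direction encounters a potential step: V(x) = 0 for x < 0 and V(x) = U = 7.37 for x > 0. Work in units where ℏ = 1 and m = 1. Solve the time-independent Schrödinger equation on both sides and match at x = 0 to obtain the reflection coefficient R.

R = 0.00304

On each side the TISE gives plane waves with k = √(2m(E − V))/ℏ: k₁ = √(2·1·37.2) = 8.626, k₂ = √(2·1·29.83) = 7.724.
Continuity of ψ and ψ′ at the step yields the reflection amplitude r = (k₁ − k₂)/(k₁ + k₂) = 0.05514; thus R = |r|² = 0.003041, T = 0.9970.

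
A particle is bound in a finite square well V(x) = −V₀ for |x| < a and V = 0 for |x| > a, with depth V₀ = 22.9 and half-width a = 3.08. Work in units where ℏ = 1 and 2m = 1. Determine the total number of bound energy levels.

N = 10

The dimensionless depth is z₀ = a√(2mV₀)/ℏ = 3.08 × √(22.90) = 14.74.
The even/odd transcendental equations gain one root per π/2 in z₀, giving N = 1 + ⌊2z₀/π⌋ = 1 + ⌊9.383⌋ = 10.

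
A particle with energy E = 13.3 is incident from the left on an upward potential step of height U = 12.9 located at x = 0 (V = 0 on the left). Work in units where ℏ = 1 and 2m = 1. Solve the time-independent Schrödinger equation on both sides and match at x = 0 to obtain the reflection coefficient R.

R = 0.496

On each side the TISE gives plane waves with k = √(2m(E − V))/ℏ: k₁ = √(2·½·13.3) = 3.647, k₂ = √(2·½·0.4) = 0.6325.
Matching ψ and ψ′ at x = 0 gives r = (k₁ − k₂)/(k₁ + k₂), so R = r² = 0.4962 and T = 1 − R = 0.5038.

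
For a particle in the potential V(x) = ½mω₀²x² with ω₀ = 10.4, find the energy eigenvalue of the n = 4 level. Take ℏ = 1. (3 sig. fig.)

The oscillator eigenvalues are E_n = ℏω₀(n + ½), so E_4 = 10.4 × 4.5 = 46.80.

E = 46.8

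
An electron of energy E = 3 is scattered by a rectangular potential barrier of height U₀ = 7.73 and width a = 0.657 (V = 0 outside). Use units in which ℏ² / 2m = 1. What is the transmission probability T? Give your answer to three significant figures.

T = 0.197

E < U₀: inside the barrier ψ ∝ e^{±κx} with κ = √(2m(U₀ − E))/ℏ = 2.175.
κa = 1.429, sinh(κa) = 1.967.
Matching ψ, ψ′ at both faces gives T = [1 + U₀² sinh²(κa) / (4E(U₀ − E))]⁻¹ = 1/5.074 = 0.197.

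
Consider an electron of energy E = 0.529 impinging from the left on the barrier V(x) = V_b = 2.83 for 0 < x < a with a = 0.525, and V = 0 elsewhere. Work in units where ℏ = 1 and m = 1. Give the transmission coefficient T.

E < V_b: inside the barrier ψ ∝ e^{±κx} with κ = √(2m(V_b − E))/ℏ = 2.145.
κa = 1.126, sinh(κa) = 1.380.
The exact tunnelling result is T⁻¹ = 1 + V_b² sinh²(κa) / [4E(V_b − E)] = 4.132, so T = 0.242.

T = 0.242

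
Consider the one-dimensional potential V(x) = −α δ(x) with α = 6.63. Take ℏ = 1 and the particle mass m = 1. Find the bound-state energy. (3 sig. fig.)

The bound state is ψ(x) = √κ e^{−κ|x|}. The derivative jump ψ'(0⁺) − ψ'(0⁻) = −(2mα/ℏ²)ψ(0) fixes κ = mα/ℏ² = 6.630.
Then E = −ℏ²κ²/(2m) = −mα²/(2ℏ²) = -21.98.

E = -22.0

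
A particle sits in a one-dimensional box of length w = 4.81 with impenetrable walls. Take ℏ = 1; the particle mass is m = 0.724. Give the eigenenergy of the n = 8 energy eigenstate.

E = 18.9

The infinite-well eigenfunctions ψ_n = √(2/w) sin(nπx/w) vanish at both walls, giving E_n = n²π²ℏ²/(2mw²).
E_8 = 8² × π² / (2 × 0.724 × 4.81²) = 18.85.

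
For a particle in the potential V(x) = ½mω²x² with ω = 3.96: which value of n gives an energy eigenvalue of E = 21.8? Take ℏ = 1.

Invert E_n = (n + ½)ℏω: n = E/ℏω − ½ = 5.005, so n = 5.

n = 5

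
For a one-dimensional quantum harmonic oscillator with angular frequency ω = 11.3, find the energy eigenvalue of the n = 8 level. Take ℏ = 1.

E = 96.1

Using E_n = (n + ½)ℏω: E_8 = 8.5 × 11.3 = 96.05.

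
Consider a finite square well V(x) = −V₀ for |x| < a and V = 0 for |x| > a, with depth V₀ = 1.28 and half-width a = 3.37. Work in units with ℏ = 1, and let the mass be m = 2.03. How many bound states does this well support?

The dimensionless depth is z₀ = a√(2mV₀)/ℏ = 3.37 × √(5.197) = 7.682.
A new bound state (alternating even/odd) appears each time z₀ passes a multiple of π/2, so N = ⌊2z₀/π⌋ + 1 = ⌊4.891⌋ + 1 = 5.

N = 5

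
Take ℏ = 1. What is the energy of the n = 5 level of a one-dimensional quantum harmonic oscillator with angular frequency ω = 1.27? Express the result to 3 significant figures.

E = 6.99

The oscillator eigenvalues are E_n = ℏω(n + ½), so E_5 = 1.27 × 5.5 = 6.985.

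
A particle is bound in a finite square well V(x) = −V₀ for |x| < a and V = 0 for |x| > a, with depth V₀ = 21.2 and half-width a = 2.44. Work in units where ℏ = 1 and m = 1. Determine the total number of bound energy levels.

Define the well-strength parameter z₀ = (a/ℏ)√(2mV₀) = 2.44 × √(2·1·21.2) = 15.89.
The even/odd transcendental equations gain one root per π/2 in z₀, giving N = 1 + ⌊2z₀/π⌋ = 1 + ⌊10.11⌋ = 11.

N = 11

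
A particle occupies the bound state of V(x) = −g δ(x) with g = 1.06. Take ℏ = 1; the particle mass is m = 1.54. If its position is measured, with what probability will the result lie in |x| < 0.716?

The normalised bound state is ψ = √κ e^{−κ|x|} with κ = mg/ℏ² = 1.632.
P(|x| < d) = ∫_{−d}^{d} κ e^{−2κ|x|} dx = 1 − e^{−2κd} = 1 − e^{−2.338} = 0.9034.

P = 0.903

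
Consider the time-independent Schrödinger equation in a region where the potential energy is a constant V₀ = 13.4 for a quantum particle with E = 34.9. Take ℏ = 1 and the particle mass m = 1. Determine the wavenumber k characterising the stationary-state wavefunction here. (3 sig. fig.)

With E > V₀ the solution is oscillatory, ψ ∝ e^{±ikx} with k = √(2m(E − V₀))/ℏ.
k = √(2 × 1 × 21.5) = 6.557.

k = 6.56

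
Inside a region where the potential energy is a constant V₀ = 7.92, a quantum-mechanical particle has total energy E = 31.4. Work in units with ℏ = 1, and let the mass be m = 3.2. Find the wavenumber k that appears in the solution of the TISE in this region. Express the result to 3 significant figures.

k = 12.3

With E > V₀ the solution is oscillatory, ψ ∝ e^{±ikx} with k = √(2m(E − V₀))/ℏ.
k = √(2 × 3.2 × 23.48) = 12.26.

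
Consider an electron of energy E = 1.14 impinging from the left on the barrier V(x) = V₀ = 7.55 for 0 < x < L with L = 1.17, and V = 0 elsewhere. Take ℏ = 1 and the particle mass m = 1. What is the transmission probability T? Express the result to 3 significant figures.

Since E < V₀ the interior solution is evanescent with decay constant κ = √(2m(V₀ − E))/ℏ = 3.581.
κL = 4.189, sinh(κL) = 32.98.
Matching ψ, ψ′ at both faces gives T = [1 + V₀² sinh²(κL) / (4E(V₀ − E))]⁻¹ = 1/2122 = 0.000471.

T = 0.000471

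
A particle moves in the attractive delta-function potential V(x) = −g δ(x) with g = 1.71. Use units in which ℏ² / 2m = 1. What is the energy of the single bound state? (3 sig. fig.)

For x ≠ 0 the bound state is ψ ∝ e^{−κ|x|}; integrating the TISE across the delta gives the cusp condition 2κ = 2mg/ℏ², so κ = 0.8550.
Then E = −ℏ²κ²/(2m) = −mg²/(2ℏ²) = -0.7310.

E = -0.731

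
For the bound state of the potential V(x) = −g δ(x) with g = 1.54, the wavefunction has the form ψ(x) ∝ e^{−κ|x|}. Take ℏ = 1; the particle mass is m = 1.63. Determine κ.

Integrate −(ℏ²/2m)ψ'' − gδ(x)ψ = Eψ from −ε to +ε: the ψ'' term gives ψ'(0⁺) − ψ'(0⁻) and the δ term gives −(2mg/ℏ²)ψ(0).
With ψ ∝ e^{−κ|x|} this yields −2κ = −2mg/ℏ², so κ = mg/ℏ² = 2.510.

κ = 2.51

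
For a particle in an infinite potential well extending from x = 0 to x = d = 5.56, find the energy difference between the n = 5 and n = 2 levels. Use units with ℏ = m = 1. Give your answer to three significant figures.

E_n = n²π²ℏ²/(2md²), so ΔE = (5² − 2²) π²ℏ²/(2md²).
ΔE = 21 × π² / (2 × 1 × 5.56²) = 3.352.

ΔE = 3.35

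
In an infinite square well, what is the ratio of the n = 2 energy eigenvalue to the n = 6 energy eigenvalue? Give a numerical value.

0.111111

E_n = n²π²ℏ²/(2mL²) so the ratio is n₂²/n₁² = 4/36 = 0.111111.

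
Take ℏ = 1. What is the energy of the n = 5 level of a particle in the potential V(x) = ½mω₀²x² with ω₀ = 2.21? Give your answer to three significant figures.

The oscillator eigenvalues are E_n = ℏω₀(n + ½), so E_5 = 2.21 × 5.5 = 12.16.

E = 12.2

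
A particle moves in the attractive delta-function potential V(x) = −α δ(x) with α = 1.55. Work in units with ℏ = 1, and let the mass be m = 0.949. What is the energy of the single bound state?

E = -1.14

For x ≠ 0 the bound state is ψ ∝ e^{−κ|x|}; integrating the TISE across the delta gives the cusp condition 2κ = 2mα/ℏ², so κ = 1.471.
Then E = −ℏ²κ²/(2m) = −mα²/(2ℏ²) = -1.140.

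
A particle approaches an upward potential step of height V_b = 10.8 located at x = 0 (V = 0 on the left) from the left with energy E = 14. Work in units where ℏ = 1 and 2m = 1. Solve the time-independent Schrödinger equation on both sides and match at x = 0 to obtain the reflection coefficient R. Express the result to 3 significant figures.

R = 0.125

On each side the TISE gives plane waves with k = √(2m(E − V))/ℏ: k₁ = √(2·½·14) = 3.742, k₂ = √(2·½·3.2) = 1.789.
Continuity of ψ and ψ′ at the step yields the reflection amplitude r = (k₁ − k₂)/(k₁ + k₂) = 0.3531; thus R = |r|² = 0.1247, T = 0.8753.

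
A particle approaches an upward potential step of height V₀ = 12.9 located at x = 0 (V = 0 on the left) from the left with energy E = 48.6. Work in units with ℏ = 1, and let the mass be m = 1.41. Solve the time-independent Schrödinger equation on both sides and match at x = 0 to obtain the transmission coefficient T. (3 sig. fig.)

The wavenumbers are k₁ = √(2mE)/ℏ = 11.71 on the left and k₂ = √(2m(E − V₀))/ℏ = 10.03 on the right.
Matching ψ and ψ′ at x = 0 gives r = (k₁ − k₂)/(k₁ + k₂), so R = r² = 0.005924 and T = 1 − R = 0.9941.

T = 0.994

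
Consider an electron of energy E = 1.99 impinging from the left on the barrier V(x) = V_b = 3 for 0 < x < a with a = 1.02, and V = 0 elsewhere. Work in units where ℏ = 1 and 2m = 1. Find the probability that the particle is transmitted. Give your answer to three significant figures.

E < V_b: inside the barrier ψ ∝ e^{±κx} with κ = √(2m(V_b − E))/ℏ = 1.005.
κa = 1.025, sinh(κa) = 1.214.
Matching ψ, ψ′ at both faces gives T = [1 + V_b² sinh²(κa) / (4E(V_b − E))]⁻¹ = 1/2.651 = 0.377.

T = 0.377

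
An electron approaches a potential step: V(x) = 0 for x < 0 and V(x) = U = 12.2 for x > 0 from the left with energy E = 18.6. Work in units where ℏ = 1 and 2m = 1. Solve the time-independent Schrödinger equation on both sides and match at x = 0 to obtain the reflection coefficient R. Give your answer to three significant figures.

R = 0.0679

On each side the TISE gives plane waves with k = √(2m(E − V))/ℏ: k₁ = √(2·½·18.6) = 4.313, k₂ = √(2·½·6.4) = 2.530.
Continuity of ψ and ψ′ at the step yields the reflection amplitude r = (k₁ − k₂)/(k₁ + k₂) = 0.2606; thus R = |r|² = 0.06789, T = 0.9321.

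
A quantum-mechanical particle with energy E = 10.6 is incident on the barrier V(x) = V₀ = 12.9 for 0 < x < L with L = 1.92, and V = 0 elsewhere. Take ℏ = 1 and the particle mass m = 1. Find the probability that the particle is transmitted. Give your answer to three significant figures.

T = 0.000621

Since E < V₀ the interior solution is evanescent with decay constant κ = √(2m(V₀ − E))/ℏ = 2.145.
κL = 4.118, sinh(κL) = 30.71.
The exact tunnelling result is T⁻¹ = 1 + V₀² sinh²(κL) / [4E(V₀ − E)] = 1610, so T = 0.000621.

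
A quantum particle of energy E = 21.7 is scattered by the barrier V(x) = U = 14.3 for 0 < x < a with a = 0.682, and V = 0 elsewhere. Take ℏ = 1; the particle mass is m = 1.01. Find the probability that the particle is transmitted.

Above the barrier the interior wavenumber is k₂ = √(2m(E − U))/ℏ = 3.866, giving phase k₂a = 2.637.
Matching at both interfaces gives T⁻¹ = 1 + U² sin²(k₂a) / [4E(E − U)] = 1.074, hence T = 0.931.

T = 0.931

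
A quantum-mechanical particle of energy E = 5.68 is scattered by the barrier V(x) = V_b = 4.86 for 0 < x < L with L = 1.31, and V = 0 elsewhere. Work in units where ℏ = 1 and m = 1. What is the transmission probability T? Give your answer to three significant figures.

T = 0.444

E > V_b: inside the barrier k₂ = √(2m(E − V_b))/ℏ = 1.281, k₂L = 1.678.
T = [1 + V_b² sin²(k₂L) / (4E(E − V_b))]⁻¹ = 1/2.253 = 0.444.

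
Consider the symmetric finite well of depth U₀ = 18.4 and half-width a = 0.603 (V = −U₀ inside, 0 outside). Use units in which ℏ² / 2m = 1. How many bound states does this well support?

N = 2

The dimensionless depth is z₀ = a√(2mU₀)/ℏ = 0.603 × √(18.40) = 2.587.
The even/odd transcendental equations gain one root per π/2 in z₀, giving N = 1 + ⌊2z₀/π⌋ = 1 + ⌊1.647⌋ = 2.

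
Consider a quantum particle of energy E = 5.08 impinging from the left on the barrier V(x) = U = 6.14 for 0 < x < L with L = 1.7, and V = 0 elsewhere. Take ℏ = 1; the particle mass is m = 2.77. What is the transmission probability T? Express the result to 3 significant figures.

T = 0.000603

E < U: inside the barrier ψ ∝ e^{±κx} with κ = √(2m(U − E))/ℏ = 2.423.
κL = 4.120, sinh(κL) = 30.76.
Matching ψ, ψ′ at both faces gives T = [1 + U² sinh²(κL) / (4E(U − E))]⁻¹ = 1/1657 = 0.000603.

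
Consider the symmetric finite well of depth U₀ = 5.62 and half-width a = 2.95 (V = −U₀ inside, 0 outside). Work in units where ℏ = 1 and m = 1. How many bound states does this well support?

N = 7

Define the well-strength parameter z₀ = (a/ℏ)√(2mU₀) = 2.95 × √(2·1·5.62) = 9.890.
The even/odd transcendental equations gain one root per π/2 in z₀, giving N = 1 + ⌊2z₀/π⌋ = 1 + ⌊6.296⌋ = 7.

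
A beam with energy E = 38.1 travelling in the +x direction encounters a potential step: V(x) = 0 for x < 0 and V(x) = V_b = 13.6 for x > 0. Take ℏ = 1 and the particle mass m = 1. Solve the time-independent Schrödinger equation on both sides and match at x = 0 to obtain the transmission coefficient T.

T = 0.988

The wavenumbers are k₁ = √(2mE)/ℏ = 8.729 on the left and k₂ = √(2m(E − V_b))/ℏ = 7.000 on the right.
Matching ψ and ψ′ at x = 0 gives r = (k₁ − k₂)/(k₁ + k₂), so R = r² = 0.01209 and T = 1 − R = 0.9879.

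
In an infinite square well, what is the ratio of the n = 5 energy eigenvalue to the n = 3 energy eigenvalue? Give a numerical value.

2.77778

E_n = n²π²ℏ²/(2mL²) so the ratio is n₂²/n₁² = 25/9 = 2.77778.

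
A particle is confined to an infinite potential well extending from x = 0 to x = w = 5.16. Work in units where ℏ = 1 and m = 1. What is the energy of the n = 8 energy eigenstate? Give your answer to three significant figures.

E = 11.9

Requiring ψ(0) = ψ(w) = 0 quantises k = nπ/w, hence E_n = ℏ²k²/2m = n²π²ℏ²/(2mw²).
E_8 = 8² × π² / (2 × 1 × 5.16²) = 11.86.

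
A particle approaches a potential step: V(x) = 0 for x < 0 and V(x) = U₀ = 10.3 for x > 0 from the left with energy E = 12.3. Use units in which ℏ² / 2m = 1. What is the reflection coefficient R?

On each side the TISE gives plane waves with k = √(2m(E − V))/ℏ: k₁ = √(2·½·12.3) = 3.507, k₂ = √(2·½·2) = 1.414.
Continuity of ψ and ψ′ at the step yields the reflection amplitude r = (k₁ − k₂)/(k₁ + k₂) = 0.4253; thus R = |r|² = 0.1809, T = 0.8191.

R = 0.181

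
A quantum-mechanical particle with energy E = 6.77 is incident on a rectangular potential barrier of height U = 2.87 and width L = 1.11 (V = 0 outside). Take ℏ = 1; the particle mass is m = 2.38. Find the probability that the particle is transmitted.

Above the barrier the interior wavenumber is k₂ = √(2m(E − U))/ℏ = 4.309, giving phase k₂L = 4.783.
Matching at both interfaces gives T⁻¹ = 1 + U² sin²(k₂L) / [4E(E − U)] = 1.078, hence T = 0.928.

T = 0.928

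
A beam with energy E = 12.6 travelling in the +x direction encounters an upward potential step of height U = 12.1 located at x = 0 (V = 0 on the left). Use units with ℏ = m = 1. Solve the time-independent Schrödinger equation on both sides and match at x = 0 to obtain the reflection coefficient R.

R = 0.446

On each side the TISE gives plane waves with k = √(2m(E − V))/ℏ: k₁ = √(2·1·12.6) = 5.020, k₂ = √(2·1·0.5) = 1.000.
Continuity of ψ and ψ′ at the step yields the reflection amplitude r = (k₁ − k₂)/(k₁ + k₂) = 0.6678; thus R = |r|² = 0.4459, T = 0.5541.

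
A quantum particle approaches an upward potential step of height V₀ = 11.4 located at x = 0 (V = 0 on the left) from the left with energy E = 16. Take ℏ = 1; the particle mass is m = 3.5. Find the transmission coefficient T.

The wavenumbers are k₁ = √(2mE)/ℏ = 10.58 on the left and k₂ = √(2m(E − V₀))/ℏ = 5.675 on the right.
Matching ψ and ψ′ at x = 0 gives r = (k₁ − k₂)/(k₁ + k₂), so R = r² = 0.09116 and T = 1 − R = 0.9088.

T = 0.909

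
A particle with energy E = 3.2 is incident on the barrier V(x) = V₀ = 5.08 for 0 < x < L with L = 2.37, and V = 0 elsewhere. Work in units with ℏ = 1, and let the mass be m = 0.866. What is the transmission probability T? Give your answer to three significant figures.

T = 0.000719

E < V₀: inside the barrier ψ ∝ e^{±κx} with κ = √(2m(V₀ − E))/ℏ = 1.804.
κL = 4.277, sinh(κL) = 35.99.
The exact tunnelling result is T⁻¹ = 1 + V₀² sinh²(κL) / [4E(V₀ − E)] = 1390, so T = 0.000719.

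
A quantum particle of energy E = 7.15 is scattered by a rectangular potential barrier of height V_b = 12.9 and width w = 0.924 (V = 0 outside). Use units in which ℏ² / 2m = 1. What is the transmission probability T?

Since E < V_b the interior solution is evanescent with decay constant κ = √(2m(V_b − E))/ℏ = 2.398.
κw = 2.216, sinh(κw) = 4.529.
Matching ψ, ψ′ at both faces gives T = [1 + V_b² sinh²(κw) / (4E(V_b − E))]⁻¹ = 1/21.76 = 0.0460.

T = 0.0460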